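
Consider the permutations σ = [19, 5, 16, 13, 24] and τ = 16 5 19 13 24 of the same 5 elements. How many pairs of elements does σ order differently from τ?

3 discordant pairs

Assign each item its position (1..5) in the first ordering, then rewrite the second ordering as that position sequence:
positions: 19→1, 5→2, 16→3, 13→4, 24→5
second ordering as positions: [3, 2, 1, 4, 5]
Discordant pairs = inversions in this position sequence.
3: 2, 1 → 2
2: 1 → 1
1: 0
4: 0
5: 0
Total: 2 + 1 + 0 + 0 + 0 = 3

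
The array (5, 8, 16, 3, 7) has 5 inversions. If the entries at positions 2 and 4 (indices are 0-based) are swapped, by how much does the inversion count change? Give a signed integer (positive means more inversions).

Positions 2 and 4 hold 16 and 7; after swapping, the array is [5, 8, 7, 3, 16].
For each element, count later entries that are smaller:
5 → 3 → 1
8 → 7, 3 → 2
7 → 3 → 1
3 → none → 0
16 → none → 0
Sum: 1 + 2 + 1 + 0 + 0 = 4
Change: 4 − 5 = -1

-1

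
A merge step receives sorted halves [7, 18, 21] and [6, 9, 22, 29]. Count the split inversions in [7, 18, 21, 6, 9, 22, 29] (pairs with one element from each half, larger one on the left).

Take each right-half value and tally the left-half values above it:
r = 6: 7, 18, 21 → 3
r = 9: 18, 21 → 2
r = 22: none → 0
r = 29: none → 0
Cross-inversions: 3 + 2 + 0 + 0 = 5

There are 5 cross-inversions.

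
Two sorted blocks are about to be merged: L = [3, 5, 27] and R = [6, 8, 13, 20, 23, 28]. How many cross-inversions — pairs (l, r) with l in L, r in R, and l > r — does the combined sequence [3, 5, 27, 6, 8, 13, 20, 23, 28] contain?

5 cross-inversions

Take each right-half value and tally the left-half values above it:
r = 6: 27 → 1
r = 8: 27 → 1
r = 13: 27 → 1
r = 20: 27 → 1
r = 23: 27 → 1
r = 28: none → 0
Cross-inversions: 1 + 1 + 1 + 1 + 1 + 0 = 5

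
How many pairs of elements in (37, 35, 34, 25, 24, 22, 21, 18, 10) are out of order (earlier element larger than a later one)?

Out-of-order pairs: 36

Sweep left to right; for each value list the smaller values that follow it:
37: 8
35: 7
34: 6
25: 5
24: 4
22: 3
21: 2
18: 1
10: 0
Sum: 8 + 7 + 6 + 5 + 4 + 3 + 2 + 1 + 0 = 36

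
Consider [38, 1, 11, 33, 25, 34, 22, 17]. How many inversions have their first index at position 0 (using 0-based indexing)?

7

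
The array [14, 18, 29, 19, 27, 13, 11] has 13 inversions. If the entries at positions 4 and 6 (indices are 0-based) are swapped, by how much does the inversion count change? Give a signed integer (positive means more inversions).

Positions 4 and 6 hold 27 and 11; after swapping, the array is [14, 18, 29, 19, 11, 13, 27].
Element-by-element contributions:
14: 2
18: 2
29: 4
19: 2
11: 0
13: 0
27: 0
Sum: 2 + 2 + 4 + 2 + 0 + 0 + 0 = 10
Change: 10 − 13 = -3

-3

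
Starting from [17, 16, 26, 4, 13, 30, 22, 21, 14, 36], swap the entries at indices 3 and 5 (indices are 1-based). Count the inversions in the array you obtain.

Positions 3 and 5 hold 26 and 13; after swapping, the array is [17, 16, 13, 4, 26, 30, 22, 21, 14, 36].
Count, for each position, how many later elements it exceeds:
17 → 16, 13, 4, 14 → 4
16 → 13, 4, 14 → 3
13 → 4 → 1
4 → none → 0
26 → 22, 21, 14 → 3
30 → 22, 21, 14 → 3
22 → 21, 14 → 2
21 → 14 → 1
14 → none → 0
36 → none → 0
Sum: 4 + 3 + 1 + 0 + 3 + 3 + 2 + 1 + 0 + 0 = 17

Inversions: 17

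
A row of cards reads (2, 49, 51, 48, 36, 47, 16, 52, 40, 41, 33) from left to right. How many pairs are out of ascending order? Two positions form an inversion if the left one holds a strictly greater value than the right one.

For each element, count later entries that are smaller:
2: 0
49: 7
51: 7
48: 6
36: 2
47: 4
16: 0
52: 3
40: 1
41: 1
33: 0
Sum: 0 + 7 + 7 + 6 + 2 + 4 + 0 + 3 + 1 + 1 + 0 = 31

31 inversions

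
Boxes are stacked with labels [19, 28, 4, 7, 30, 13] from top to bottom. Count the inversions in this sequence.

Inversions: 7

Sweep left to right; for each value list the smaller values that follow it:
19 → 4, 7, 13 → 3
28 → 4, 7, 13 → 3
4 → none → 0
7 → none → 0
30 → 13 → 1
13 → none → 0
Sum: 3 + 3 + 0 + 0 + 1 + 0 = 7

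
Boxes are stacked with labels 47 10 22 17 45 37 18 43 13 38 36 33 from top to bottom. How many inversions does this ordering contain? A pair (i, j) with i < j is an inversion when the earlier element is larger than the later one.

34 out-of-order pairs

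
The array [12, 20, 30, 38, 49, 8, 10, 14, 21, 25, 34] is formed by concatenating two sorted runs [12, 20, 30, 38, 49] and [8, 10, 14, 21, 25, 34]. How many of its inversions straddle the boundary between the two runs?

There are 22 cross-inversions.

Count, for every r in R, how many entries of L exceed r:
r = 8: 12, 20, 30, 38, 49 → 5
r = 10: 12, 20, 30, 38, 49 → 5
r = 14: 20, 30, 38, 49 → 4
r = 21: 30, 38, 49 → 3
r = 25: 30, 38, 49 → 3
r = 34: 38, 49 → 2
Cross-inversions: 5 + 5 + 4 + 3 + 3 + 2 = 22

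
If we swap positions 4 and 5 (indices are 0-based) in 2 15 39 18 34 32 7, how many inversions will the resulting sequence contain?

Positions 4 and 5 hold 34 and 32; after swapping, the array is [2, 15, 39, 18, 32, 34, 7].
Count, for each position, how many later elements it exceeds:
2: 0
15: 1
39: 4
18: 1
32: 1
34: 1
7: 0
Sum: 0 + 1 + 4 + 1 + 1 + 1 + 0 = 8

8 inversions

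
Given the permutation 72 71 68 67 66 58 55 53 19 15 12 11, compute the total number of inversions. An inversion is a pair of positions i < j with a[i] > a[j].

Sweep left to right; for each value list the smaller values that follow it:
72: 11
71: 10
68: 9
67: 8
66: 7
58: 6
55: 5
53: 4
19: 3
15: 2
12: 1
11: 0
Sum: 11 + 10 + 9 + 8 + 7 + 6 + 5 + 4 + 3 + 2 + 1 + 0 = 66

66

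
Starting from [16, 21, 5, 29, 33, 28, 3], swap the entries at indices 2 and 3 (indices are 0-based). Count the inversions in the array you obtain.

11

Positions 2 and 3 hold 5 and 29; after swapping, the array is [16, 21, 29, 5, 33, 28, 3].
For each element, count later entries that are smaller:
16 → 5, 3 → 2
21 → 5, 3 → 2
29 → 5, 28, 3 → 3
5 → 3 → 1
33 → 28, 3 → 2
28 → 3 → 1
3 → none → 0
Sum: 2 + 2 + 3 + 1 + 2 + 1 + 0 = 11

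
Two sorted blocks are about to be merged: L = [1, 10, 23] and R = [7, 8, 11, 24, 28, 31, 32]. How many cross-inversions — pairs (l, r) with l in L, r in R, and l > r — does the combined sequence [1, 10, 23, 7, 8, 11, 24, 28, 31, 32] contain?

5

Take each right-half value and tally the left-half values above it:
r = 7: 10, 23 → 2
r = 8: 10, 23 → 2
r = 11: 23 → 1
r = 24: none → 0
r = 28: none → 0
r = 31: none → 0
r = 32: none → 0
Cross-inversions: 2 + 2 + 1 + 0 + 0 + 0 + 0 = 5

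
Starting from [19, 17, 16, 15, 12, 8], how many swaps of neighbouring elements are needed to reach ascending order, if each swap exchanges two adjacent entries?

15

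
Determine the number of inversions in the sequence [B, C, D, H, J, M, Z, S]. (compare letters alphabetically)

Inversions: 1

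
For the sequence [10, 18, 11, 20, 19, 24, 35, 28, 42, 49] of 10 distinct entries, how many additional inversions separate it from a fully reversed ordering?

42 inversions short

Maximum inversions for 10 distinct elements is C(10, 2) = 10·9/2 = 45.
Current inversions — for each element, count later smaller elements:
10: 0
18: 1
11: 0
20: 1
19: 0
24: 0
35: 1
28: 0
42: 0
49: 0
Current total: 0 + 1 + 0 + 1 + 0 + 0 + 1 + 0 + 0 + 0 = 3
Shortfall: 45 − 3 = 42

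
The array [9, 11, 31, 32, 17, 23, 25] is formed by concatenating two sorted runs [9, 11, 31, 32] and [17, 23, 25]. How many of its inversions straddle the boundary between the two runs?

Take each right-half value and tally the left-half values above it:
r = 17: 31, 32 → 2
r = 23: 31, 32 → 2
r = 25: 31, 32 → 2
Cross-inversions: 2 + 2 + 2 = 6

There are 6 split inversions.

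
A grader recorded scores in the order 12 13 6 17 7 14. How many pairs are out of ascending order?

There are 6 inversions.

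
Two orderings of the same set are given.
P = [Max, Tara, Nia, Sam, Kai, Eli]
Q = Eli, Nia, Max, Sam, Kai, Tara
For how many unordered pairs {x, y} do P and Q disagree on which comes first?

There are 9 disagreeing pairs.

Assign each item its position (1..6) in the first ordering, then rewrite the second ordering as that position sequence:
positions: Max→1, Tara→2, Nia→3, Sam→4, Kai→5, Eli→6
second ordering as positions: [6, 3, 1, 4, 5, 2]
Discordant pairs = inversions in this position sequence.
6: 3, 1, 4, 5, 2 → 5
3: 1, 2 → 2
1: 0
4: 2 → 1
5: 2 → 1
2: 0
Total: 5 + 2 + 0 + 1 + 1 + 0 = 9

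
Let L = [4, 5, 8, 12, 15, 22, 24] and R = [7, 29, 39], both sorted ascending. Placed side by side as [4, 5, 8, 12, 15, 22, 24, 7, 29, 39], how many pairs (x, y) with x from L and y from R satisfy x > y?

5

Count, for every r in R, how many entries of L exceed r:
r = 7: 8, 12, 15, 22, 24 → 5
r = 29: none → 0
r = 39: none → 0
Cross-inversions: 5 + 0 + 0 = 5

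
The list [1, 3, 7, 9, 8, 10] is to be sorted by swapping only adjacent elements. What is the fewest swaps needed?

1 adjacent swap

Each adjacent swap fixes exactly one inversion, so the minimum swap count equals the number of inversions.
Count inversions — for each element, later elements that are smaller:
1: none → 0
3: none → 0
7: none → 0
9: 8 → 1
8: none → 0
10: none → 0
Total inversions: 0 + 0 + 0 + 1 + 0 + 0 = 1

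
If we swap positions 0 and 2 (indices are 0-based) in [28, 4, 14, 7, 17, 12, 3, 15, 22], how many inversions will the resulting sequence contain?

Inversions: 16

Positions 0 and 2 hold 28 and 14; after swapping, the array is [14, 4, 28, 7, 17, 12, 3, 15, 22].
For each element, count later entries that are smaller:
14: 4
4: 1
28: 6
7: 1
17: 3
12: 1
3: 0
15: 0
22: 0
Sum: 4 + 1 + 6 + 1 + 3 + 1 + 0 + 0 + 0 = 16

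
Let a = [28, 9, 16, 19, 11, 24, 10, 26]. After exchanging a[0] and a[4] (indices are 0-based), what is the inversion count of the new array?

Positions 0 and 4 hold 28 and 11; after swapping, the array is [11, 9, 16, 19, 28, 24, 10, 26].
Element-by-element contributions:
11: 2
9: 0
16: 1
19: 1
28: 3
24: 1
10: 0
26: 0
Sum: 2 + 0 + 1 + 1 + 3 + 1 + 0 + 0 = 8

8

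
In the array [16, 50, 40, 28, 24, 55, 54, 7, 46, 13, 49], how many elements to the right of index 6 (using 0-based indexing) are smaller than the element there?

4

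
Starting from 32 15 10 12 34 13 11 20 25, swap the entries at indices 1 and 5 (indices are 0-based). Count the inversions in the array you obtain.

Positions 1 and 5 hold 15 and 13; after swapping, the array is [32, 13, 10, 12, 34, 15, 11, 20, 25].
Count, for each position, how many later elements it exceeds:
32 → 13, 10, 12, 15, 11, 20, 25 → 7
13 → 10, 12, 11 → 3
10 → none → 0
12 → 11 → 1
34 → 15, 11, 20, 25 → 4
15 → 11 → 1
11 → none → 0
20 → none → 0
25 → none → 0
Sum: 7 + 3 + 0 + 1 + 4 + 1 + 0 + 0 + 0 = 16

16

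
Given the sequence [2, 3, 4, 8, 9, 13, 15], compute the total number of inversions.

0

Sweep left to right; for each value list the smaller values that follow it:
2: 0
3: 0
4: 0
8: 0
9: 0
13: 0
15: 0
Sum: 0 + 0 + 0 + 0 + 0 + 0 + 0 = 0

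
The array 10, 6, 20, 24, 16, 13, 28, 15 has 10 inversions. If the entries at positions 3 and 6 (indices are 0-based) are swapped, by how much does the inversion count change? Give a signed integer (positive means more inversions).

Positions 3 and 6 hold 24 and 28; after swapping, the array is [10, 6, 20, 28, 16, 13, 24, 15].
Count, for each position, how many later elements it exceeds:
10 → 6 → 1
6 → none → 0
20 → 16, 13, 15 → 3
28 → 16, 13, 24, 15 → 4
16 → 13, 15 → 2
13 → none → 0
24 → 15 → 1
15 → none → 0
Sum: 1 + 0 + 3 + 4 + 2 + 0 + 1 + 0 = 11
Change: 11 − 10 = +1

+1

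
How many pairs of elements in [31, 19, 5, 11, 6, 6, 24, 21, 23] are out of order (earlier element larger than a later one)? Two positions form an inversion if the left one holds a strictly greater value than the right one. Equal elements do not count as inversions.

16

Element-by-element contributions:
31: 8
19: 4
5: 0
11: 2
6: 0
6: 0
24: 2
21: 0
23: 0
Sum: 8 + 4 + 0 + 2 + 0 + 0 + 2 + 0 + 0 = 16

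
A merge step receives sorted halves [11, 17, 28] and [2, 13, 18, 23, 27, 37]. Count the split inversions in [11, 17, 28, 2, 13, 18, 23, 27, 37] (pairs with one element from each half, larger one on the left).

8

For each element r of the right run, count left-run elements greater than r:
r = 2: 11, 17, 28 → 3
r = 13: 17, 28 → 2
r = 18: 28 → 1
r = 23: 28 → 1
r = 27: 28 → 1
r = 37: none → 0
Cross-inversions: 3 + 2 + 1 + 1 + 1 + 0 = 8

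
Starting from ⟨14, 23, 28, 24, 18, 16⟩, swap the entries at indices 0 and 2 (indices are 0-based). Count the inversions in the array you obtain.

Inversions: 11

Positions 0 and 2 hold 14 and 28; after swapping, the array is [28, 23, 14, 24, 18, 16].
For each element, count later entries that are smaller:
28 → 23, 14, 24, 18, 16 → 5
23 → 14, 18, 16 → 3
14 → none → 0
24 → 18, 16 → 2
18 → 16 → 1
16 → none → 0
Sum: 5 + 3 + 0 + 2 + 1 + 0 = 11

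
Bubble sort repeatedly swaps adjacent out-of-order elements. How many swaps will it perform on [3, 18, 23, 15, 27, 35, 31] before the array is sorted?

Minimum adjacent swaps = number of inversions (each swap of adjacent out-of-order elements removes one inversion and no swap can remove more).
Count inversions — for each element, later elements that are smaller:
3: none → 0
18: 15 → 1
23: 15 → 1
15: none → 0
27: none → 0
35: 31 → 1
31: none → 0
Total inversions: 0 + 1 + 1 + 0 + 0 + 1 + 0 = 3

There are 3 adjacent swaps.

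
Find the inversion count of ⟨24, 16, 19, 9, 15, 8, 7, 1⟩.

Sweep left to right; for each value list the smaller values that follow it:
24 → 16, 19, 9, 15, 8, 7, 1 → 7
16 → 9, 15, 8, 7, 1 → 5
19 → 9, 15, 8, 7, 1 → 5
9 → 8, 7, 1 → 3
15 → 8, 7, 1 → 3
8 → 7, 1 → 2
7 → 1 → 1
1 → none → 0
Sum: 7 + 5 + 5 + 3 + 3 + 2 + 1 + 0 = 26

Out-of-order pairs: 26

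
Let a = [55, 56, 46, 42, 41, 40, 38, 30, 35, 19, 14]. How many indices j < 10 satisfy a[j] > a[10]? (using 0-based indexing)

The element at index 10 is 14.
Elements before it: 55, 56, 46, 42, 41, 40, 38, 30, 35, 19
Those larger than 14: 55, 56, 46, 42, 41, 40, 38, 30, 35, 19

10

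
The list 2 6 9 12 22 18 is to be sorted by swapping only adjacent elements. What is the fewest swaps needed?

1

The minimum number of adjacent swaps to sort an array equals its inversion count, since every such swap removes exactly one inversion.
Count inversions — for each element, later elements that are smaller:
2: none → 0
6: none → 0
9: none → 0
12: none → 0
22: 18 → 1
18: none → 0
Total inversions: 0 + 0 + 0 + 0 + 1 + 0 = 1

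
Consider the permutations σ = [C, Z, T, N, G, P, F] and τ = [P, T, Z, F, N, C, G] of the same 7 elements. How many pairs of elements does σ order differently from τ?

Assign each item its position (1..7) in the first ordering, then rewrite the second ordering as that position sequence:
positions: C→1, Z→2, T→3, N→4, G→5, P→6, F→7
second ordering as positions: [6, 3, 2, 7, 4, 1, 5]
Discordant pairs = inversions in this position sequence.
6: 3, 2, 4, 1, 5 → 5
3: 2, 1 → 2
2: 1 → 1
7: 4, 1, 5 → 3
4: 1 → 1
1: 0
5: 0
Total: 5 + 2 + 1 + 3 + 1 + 0 + 0 = 12

Discordant pairs: 12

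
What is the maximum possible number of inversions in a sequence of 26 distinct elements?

The maximum occurs when the array is in strictly decreasing order: every one of the C(26, 2) pairs is inverted.
C(26, 2) = 26·25/2 = 325

325 inversions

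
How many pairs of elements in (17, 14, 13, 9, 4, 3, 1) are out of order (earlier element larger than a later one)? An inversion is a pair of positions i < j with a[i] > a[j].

For each element, count later entries that are smaller:
17: 6
14: 5
13: 4
9: 3
4: 2
3: 1
1: 0
Sum: 6 + 5 + 4 + 3 + 2 + 1 + 0 = 21

21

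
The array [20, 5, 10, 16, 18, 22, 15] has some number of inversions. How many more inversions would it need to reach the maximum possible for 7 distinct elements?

13 inversions short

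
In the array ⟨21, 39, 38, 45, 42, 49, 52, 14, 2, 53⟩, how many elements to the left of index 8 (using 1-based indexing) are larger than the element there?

7

The element at index 8 is 14.
Elements before it: 21, 39, 38, 45, 42, 49, 52
Those larger than 14: 21, 39, 38, 45, 42, 49, 52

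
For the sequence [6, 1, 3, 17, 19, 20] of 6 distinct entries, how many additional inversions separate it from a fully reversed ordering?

13

Maximum inversions for 6 distinct elements is C(6, 2) = 6·5/2 = 15.
Current inversions — for each element, count later smaller elements:
6: 2
1: 0
3: 0
17: 0
19: 0
20: 0
Current total: 2 + 0 + 0 + 0 + 0 + 0 = 2
Shortfall: 15 − 2 = 13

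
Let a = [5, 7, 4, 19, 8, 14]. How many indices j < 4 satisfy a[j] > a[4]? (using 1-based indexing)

0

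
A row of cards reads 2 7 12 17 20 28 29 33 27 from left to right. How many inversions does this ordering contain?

Element-by-element contributions:
2 → none → 0
7 → none → 0
12 → none → 0
17 → none → 0
20 → none → 0
28 → 27 → 1
29 → 27 → 1
33 → 27 → 1
27 → none → 0
Sum: 0 + 0 + 0 + 0 + 0 + 1 + 1 + 1 + 0 = 3

3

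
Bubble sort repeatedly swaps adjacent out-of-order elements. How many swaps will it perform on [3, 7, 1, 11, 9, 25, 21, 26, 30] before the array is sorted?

4

Minimum adjacent swaps = number of inversions (each swap of adjacent out-of-order elements removes one inversion and no swap can remove more).
Count inversions — for each element, later elements that are smaller:
3: 1 → 1
7: 1 → 1
1: none → 0
11: 9 → 1
9: none → 0
25: 21 → 1
21: none → 0
26: none → 0
30: none → 0
Total inversions: 1 + 1 + 0 + 1 + 0 + 1 + 0 + 0 + 0 = 4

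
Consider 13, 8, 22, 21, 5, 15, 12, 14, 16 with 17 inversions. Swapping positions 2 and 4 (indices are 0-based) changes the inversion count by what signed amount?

-3

Positions 2 and 4 hold 22 and 5; after swapping, the array is [13, 8, 5, 21, 22, 15, 12, 14, 16].
Count, for each position, how many later elements it exceeds:
13 → 8, 5, 12 → 3
8 → 5 → 1
5 → none → 0
21 → 15, 12, 14, 16 → 4
22 → 15, 12, 14, 16 → 4
15 → 12, 14 → 2
12 → none → 0
14 → none → 0
16 → none → 0
Sum: 3 + 1 + 0 + 4 + 4 + 2 + 0 + 0 + 0 = 14
Change: 14 − 17 = -3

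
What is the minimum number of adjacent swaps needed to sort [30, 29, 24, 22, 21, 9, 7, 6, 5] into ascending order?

36

Minimum adjacent swaps = number of inversions (each swap of adjacent out-of-order elements removes one inversion and no swap can remove more).
Count inversions — for each element, later elements that are smaller:
30: 29, 24, 22, 21, 9, 7, 6, 5 → 8
29: 24, 22, 21, 9, 7, 6, 5 → 7
24: 22, 21, 9, 7, 6, 5 → 6
22: 21, 9, 7, 6, 5 → 5
21: 9, 7, 6, 5 → 4
9: 7, 6, 5 → 3
7: 6, 5 → 2
6: 5 → 1
5: none → 0
Total inversions: 8 + 7 + 6 + 5 + 4 + 3 + 2 + 1 + 0 = 36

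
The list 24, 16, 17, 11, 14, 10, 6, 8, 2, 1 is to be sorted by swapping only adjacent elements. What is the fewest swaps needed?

Each adjacent swap fixes exactly one inversion, so the minimum swap count equals the number of inversions.
Count inversions — for each element, later elements that are smaller:
24: 16, 17, 11, 14, 10, 6, 8, 2, 1 → 9
16: 11, 14, 10, 6, 8, 2, 1 → 7
17: 11, 14, 10, 6, 8, 2, 1 → 7
11: 10, 6, 8, 2, 1 → 5
14: 10, 6, 8, 2, 1 → 5
10: 6, 8, 2, 1 → 4
6: 2, 1 → 2
8: 2, 1 → 2
2: 1 → 1
1: none → 0
Total inversions: 9 + 7 + 7 + 5 + 5 + 4 + 2 + 2 + 1 + 0 = 42

Swaps: 42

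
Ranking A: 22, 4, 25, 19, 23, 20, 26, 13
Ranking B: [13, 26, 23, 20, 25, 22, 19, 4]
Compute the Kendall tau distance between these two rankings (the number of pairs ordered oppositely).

Assign each item its position (1..8) in the first ordering, then rewrite the second ordering as that position sequence:
positions: 22→1, 4→2, 25→3, 19→4, 23→5, 20→6, 26→7, 13→8
second ordering as positions: [8, 7, 5, 6, 3, 1, 4, 2]
Discordant pairs = inversions in this position sequence.
8: 7, 5, 6, 3, 1, 4, 2 → 7
7: 5, 6, 3, 1, 4, 2 → 6
5: 3, 1, 4, 2 → 4
6: 3, 1, 4, 2 → 4
3: 1, 2 → 2
1: 0
4: 2 → 1
2: 0
Total: 7 + 6 + 4 + 4 + 2 + 0 + 1 + 0 = 24

24 discordant pairs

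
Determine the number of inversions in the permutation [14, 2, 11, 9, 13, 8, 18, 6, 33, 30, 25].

18 inversions

Element-by-element contributions:
14 → 2, 11, 9, 13, 8, 6 → 6
2 → none → 0
11 → 9, 8, 6 → 3
9 → 8, 6 → 2
13 → 8, 6 → 2
8 → 6 → 1
18 → 6 → 1
6 → none → 0
33 → 30, 25 → 2
30 → 25 → 1
25 → none → 0
Sum: 6 + 0 + 3 + 2 + 2 + 1 + 1 + 0 + 2 + 1 + 0 = 18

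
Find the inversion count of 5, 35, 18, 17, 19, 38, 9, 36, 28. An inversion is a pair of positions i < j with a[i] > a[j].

13

For each element, count later entries that are smaller:
5 → none → 0
35 → 18, 17, 19, 9, 28 → 5
18 → 17, 9 → 2
17 → 9 → 1
19 → 9 → 1
38 → 9, 36, 28 → 3
9 → none → 0
36 → 28 → 1
28 → none → 0
Sum: 0 + 5 + 2 + 1 + 1 + 3 + 0 + 1 + 0 = 13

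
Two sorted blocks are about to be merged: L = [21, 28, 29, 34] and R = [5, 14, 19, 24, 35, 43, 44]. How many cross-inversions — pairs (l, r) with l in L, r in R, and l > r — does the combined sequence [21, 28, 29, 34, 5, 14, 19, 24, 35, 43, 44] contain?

15

Take each right-half value and tally the left-half values above it:
r = 5: 21, 28, 29, 34 → 4
r = 14: 21, 28, 29, 34 → 4
r = 19: 21, 28, 29, 34 → 4
r = 24: 28, 29, 34 → 3
r = 35: none → 0
r = 43: none → 0
r = 44: none → 0
Cross-inversions: 4 + 4 + 4 + 3 + 0 + 0 + 0 = 15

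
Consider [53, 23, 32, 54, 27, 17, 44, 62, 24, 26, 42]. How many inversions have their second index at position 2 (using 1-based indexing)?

1 such element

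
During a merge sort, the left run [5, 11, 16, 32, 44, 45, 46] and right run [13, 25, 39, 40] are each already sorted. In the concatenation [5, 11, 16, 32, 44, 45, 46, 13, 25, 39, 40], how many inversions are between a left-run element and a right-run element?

15

For each element r of the right run, count left-run elements greater than r:
r = 13: 16, 32, 44, 45, 46 → 5
r = 25: 32, 44, 45, 46 → 4
r = 39: 44, 45, 46 → 3
r = 40: 44, 45, 46 → 3
Cross-inversions: 5 + 4 + 3 + 3 = 15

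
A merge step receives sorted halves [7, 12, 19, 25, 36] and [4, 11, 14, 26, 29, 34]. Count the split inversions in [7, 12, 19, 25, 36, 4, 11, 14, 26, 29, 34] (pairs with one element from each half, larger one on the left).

Take each right-half value and tally the left-half values above it:
r = 4: 7, 12, 19, 25, 36 → 5
r = 11: 12, 19, 25, 36 → 4
r = 14: 19, 25, 36 → 3
r = 26: 36 → 1
r = 29: 36 → 1
r = 34: 36 → 1
Cross-inversions: 5 + 4 + 3 + 1 + 1 + 1 = 15

Cross-inversions: 15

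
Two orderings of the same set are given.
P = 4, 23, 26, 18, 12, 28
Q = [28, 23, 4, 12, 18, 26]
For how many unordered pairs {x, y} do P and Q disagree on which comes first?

9 disagreeing pairs

Assign each item its position (1..6) in the first ordering, then rewrite the second ordering as that position sequence:
positions: 4→1, 23→2, 26→3, 18→4, 12→5, 28→6
second ordering as positions: [6, 2, 1, 5, 4, 3]
Discordant pairs = inversions in this position sequence.
6: 2, 1, 5, 4, 3 → 5
2: 1 → 1
1: 0
5: 4, 3 → 2
4: 3 → 1
3: 0
Total: 5 + 1 + 0 + 2 + 1 + 0 = 9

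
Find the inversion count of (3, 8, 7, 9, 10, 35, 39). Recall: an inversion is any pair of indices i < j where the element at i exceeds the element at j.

Count, for each position, how many later elements it exceeds:
3: 0
8: 1
7: 0
9: 0
10: 0
35: 0
39: 0
Sum: 0 + 1 + 0 + 0 + 0 + 0 + 0 = 1

Inversions: 1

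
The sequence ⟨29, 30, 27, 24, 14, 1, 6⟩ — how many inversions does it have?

19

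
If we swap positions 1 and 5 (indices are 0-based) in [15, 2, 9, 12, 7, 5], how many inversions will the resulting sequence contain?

Inversions: 11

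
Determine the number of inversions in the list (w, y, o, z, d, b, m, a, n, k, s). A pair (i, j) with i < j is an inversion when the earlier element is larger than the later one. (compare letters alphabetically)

35 inversions

Element-by-element contributions:
w → o, d, b, m, a, n, k, s → 8
y → o, d, b, m, a, n, k, s → 8
o → d, b, m, a, n, k → 6
z → d, b, m, a, n, k, s → 7
d → b, a → 2
b → a → 1
m → a, k → 2
a → none → 0
n → k → 1
k → none → 0
s → none → 0
Sum: 8 + 8 + 6 + 7 + 2 + 1 + 2 + 0 + 1 + 0 + 0 = 35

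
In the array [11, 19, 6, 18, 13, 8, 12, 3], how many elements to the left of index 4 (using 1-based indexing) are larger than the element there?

1

The element at index 4 is 18.
Elements before it: 11, 19, 6
Those larger than 18: 19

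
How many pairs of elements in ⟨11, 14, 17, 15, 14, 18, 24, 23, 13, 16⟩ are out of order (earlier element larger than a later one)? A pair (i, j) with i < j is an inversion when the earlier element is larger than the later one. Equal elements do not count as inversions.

15

Element-by-element contributions:
11 → none → 0
14 → 13 → 1
17 → 15, 14, 13, 16 → 4
15 → 14, 13 → 2
14 → 13 → 1
18 → 13, 16 → 2
24 → 23, 13, 16 → 3
23 → 13, 16 → 2
13 → none → 0
16 → none → 0
Sum: 0 + 1 + 4 + 2 + 1 + 2 + 3 + 2 + 0 + 0 = 15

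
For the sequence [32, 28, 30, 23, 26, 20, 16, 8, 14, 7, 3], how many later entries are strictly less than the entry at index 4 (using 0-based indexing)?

6 such elements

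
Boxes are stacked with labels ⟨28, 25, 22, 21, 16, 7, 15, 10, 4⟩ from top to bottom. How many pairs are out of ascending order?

34

Sweep left to right; for each value list the smaller values that follow it:
28 → 25, 22, 21, 16, 7, 15, 10, 4 → 8
25 → 22, 21, 16, 7, 15, 10, 4 → 7
22 → 21, 16, 7, 15, 10, 4 → 6
21 → 16, 7, 15, 10, 4 → 5
16 → 7, 15, 10, 4 → 4
7 → 4 → 1
15 → 10, 4 → 2
10 → 4 → 1
4 → none → 0
Sum: 8 + 7 + 6 + 5 + 4 + 1 + 2 + 1 + 0 = 34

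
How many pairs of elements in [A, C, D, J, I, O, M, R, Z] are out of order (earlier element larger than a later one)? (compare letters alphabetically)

2 inversions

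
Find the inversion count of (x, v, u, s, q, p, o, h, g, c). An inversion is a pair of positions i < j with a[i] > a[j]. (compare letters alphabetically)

45 out-of-order pairs

Count, for each position, how many later elements it exceeds:
x → v, u, s, q, p, o, h, g, c → 9
v → u, s, q, p, o, h, g, c → 8
u → s, q, p, o, h, g, c → 7
s → q, p, o, h, g, c → 6
q → p, o, h, g, c → 5
p → o, h, g, c → 4
o → h, g, c → 3
h → g, c → 2
g → c → 1
c → none → 0
Sum: 9 + 8 + 7 + 6 + 5 + 4 + 3 + 2 + 1 + 0 = 45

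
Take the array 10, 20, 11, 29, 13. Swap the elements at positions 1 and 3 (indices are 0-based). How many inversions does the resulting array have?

There are 4 inversions.

Positions 1 and 3 hold 20 and 29; after swapping, the array is [10, 29, 11, 20, 13].
For each element, count later entries that are smaller:
10: 0
29: 3
11: 0
20: 1
13: 0
Sum: 0 + 3 + 0 + 1 + 0 = 4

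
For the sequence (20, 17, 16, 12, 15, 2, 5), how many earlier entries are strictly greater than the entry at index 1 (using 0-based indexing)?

1

The element at index 1 is 17.
Elements before it: 20
Those larger than 17: 20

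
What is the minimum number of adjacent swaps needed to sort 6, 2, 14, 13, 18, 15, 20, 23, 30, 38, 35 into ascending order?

4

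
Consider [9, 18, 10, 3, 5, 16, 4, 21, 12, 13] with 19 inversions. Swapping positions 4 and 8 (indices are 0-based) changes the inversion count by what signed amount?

+1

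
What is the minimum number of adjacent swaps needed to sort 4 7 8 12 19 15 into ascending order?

1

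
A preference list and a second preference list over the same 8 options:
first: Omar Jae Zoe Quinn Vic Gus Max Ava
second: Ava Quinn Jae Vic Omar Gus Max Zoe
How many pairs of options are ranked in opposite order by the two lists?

Assign each item its position (1..8) in the first ordering, then rewrite the second ordering as that position sequence:
positions: Omar→1, Jae→2, Zoe→3, Quinn→4, Vic→5, Gus→6, Max→7, Ava→8
second ordering as positions: [8, 4, 2, 5, 1, 6, 7, 3]
Discordant pairs = inversions in this position sequence.
8: 4, 2, 5, 1, 6, 7, 3 → 7
4: 2, 1, 3 → 3
2: 1 → 1
5: 1, 3 → 2
1: 0
6: 3 → 1
7: 3 → 1
3: 0
Total: 7 + 3 + 1 + 2 + 0 + 1 + 1 + 0 = 15

15 pairs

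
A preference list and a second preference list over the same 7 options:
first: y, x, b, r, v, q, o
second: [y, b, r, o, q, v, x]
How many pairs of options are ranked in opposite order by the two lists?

8 pairs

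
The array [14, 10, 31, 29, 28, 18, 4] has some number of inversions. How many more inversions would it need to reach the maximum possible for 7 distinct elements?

Maximum inversions for 7 distinct elements is C(7, 2) = 7·6/2 = 21.
Current inversions — for each element, count later smaller elements:
14: 2
10: 1
31: 4
29: 3
28: 2
18: 1
4: 0
Current total: 2 + 1 + 4 + 3 + 2 + 1 + 0 = 13
Shortfall: 21 − 13 = 8

8 inversions short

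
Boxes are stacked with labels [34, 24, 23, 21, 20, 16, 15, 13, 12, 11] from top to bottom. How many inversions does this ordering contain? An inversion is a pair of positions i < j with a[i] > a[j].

45

Sweep left to right; for each value list the smaller values that follow it:
34: 9
24: 8
23: 7
21: 6
20: 5
16: 4
15: 3
13: 2
12: 1
11: 0
Sum: 9 + 8 + 7 + 6 + 5 + 4 + 3 + 2 + 1 + 0 = 45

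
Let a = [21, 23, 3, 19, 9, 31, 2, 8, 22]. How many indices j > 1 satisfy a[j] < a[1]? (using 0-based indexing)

The element at index 1 is 23.
Elements after it: 3, 19, 9, 31, 2, 8, 22
Those smaller than 23: 3, 19, 9, 2, 8, 22

6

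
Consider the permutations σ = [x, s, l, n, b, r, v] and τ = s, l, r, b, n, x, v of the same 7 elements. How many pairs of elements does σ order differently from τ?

There are 8 discordant pairs.

Assign each item its position (1..7) in the first ordering, then rewrite the second ordering as that position sequence:
positions: x→1, s→2, l→3, n→4, b→5, r→6, v→7
second ordering as positions: [2, 3, 6, 5, 4, 1, 7]
Discordant pairs = inversions in this position sequence.
2: 1 → 1
3: 1 → 1
6: 5, 4, 1 → 3
5: 4, 1 → 2
4: 1 → 1
1: 0
7: 0
Total: 1 + 1 + 3 + 2 + 1 + 0 + 0 = 8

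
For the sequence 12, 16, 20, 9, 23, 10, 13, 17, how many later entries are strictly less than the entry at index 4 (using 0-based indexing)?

3 such elements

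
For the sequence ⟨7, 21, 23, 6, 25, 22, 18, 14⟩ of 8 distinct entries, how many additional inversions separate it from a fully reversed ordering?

Maximum inversions for 8 distinct elements is C(8, 2) = 8·7/2 = 28.
Current inversions — for each element, count later smaller elements:
7: 1
21: 3
23: 4
6: 0
25: 3
22: 2
18: 1
14: 0
Current total: 1 + 3 + 4 + 0 + 3 + 2 + 1 + 0 = 14
Shortfall: 28 − 14 = 14

14 inversions short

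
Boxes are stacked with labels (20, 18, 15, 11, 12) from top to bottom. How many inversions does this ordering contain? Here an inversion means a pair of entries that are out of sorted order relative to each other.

9

For each element, count later entries that are smaller:
20: 4
18: 3
15: 2
11: 0
12: 0
Sum: 4 + 3 + 2 + 0 + 0 = 9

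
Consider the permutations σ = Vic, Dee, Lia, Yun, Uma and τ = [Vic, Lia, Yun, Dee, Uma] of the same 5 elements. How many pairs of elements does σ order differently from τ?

There are 2 discordant pairs.

Assign each item its position (1..5) in the first ordering, then rewrite the second ordering as that position sequence:
positions: Vic→1, Dee→2, Lia→3, Yun→4, Uma→5
second ordering as positions: [1, 3, 4, 2, 5]
Discordant pairs = inversions in this position sequence.
1: 0
3: 2 → 1
4: 2 → 1
2: 0
5: 0
Total: 0 + 1 + 1 + 0 + 0 = 2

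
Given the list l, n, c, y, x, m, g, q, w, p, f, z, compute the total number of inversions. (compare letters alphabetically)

Sweep left to right; for each value list the smaller values that follow it:
l → c, g, f → 3
n → c, m, g, f → 4
c → none → 0
y → x, m, g, q, w, p, f → 7
x → m, g, q, w, p, f → 6
m → g, f → 2
g → f → 1
q → p, f → 2
w → p, f → 2
p → f → 1
f → none → 0
z → none → 0
Sum: 3 + 4 + 0 + 7 + 6 + 2 + 1 + 2 + 2 + 1 + 0 + 0 = 28

28 inversions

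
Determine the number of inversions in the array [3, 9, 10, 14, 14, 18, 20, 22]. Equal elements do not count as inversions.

0

For each element, count later entries that are smaller:
3: 0
9: 0
10: 0
14: 0
14: 0
18: 0
20: 0
22: 0
Sum: 0 + 0 + 0 + 0 + 0 + 0 + 0 + 0 = 0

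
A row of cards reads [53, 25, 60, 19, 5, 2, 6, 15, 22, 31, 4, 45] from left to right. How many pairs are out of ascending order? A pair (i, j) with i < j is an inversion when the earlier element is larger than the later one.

Count, for each position, how many later elements it exceeds:
53 → 25, 19, 5, 2, 6, 15, 22, 31, 4, 45 → 10
25 → 19, 5, 2, 6, 15, 22, 4 → 7
60 → 19, 5, 2, 6, 15, 22, 31, 4, 45 → 9
19 → 5, 2, 6, 15, 4 → 5
5 → 2, 4 → 2
2 → none → 0
6 → 4 → 1
15 → 4 → 1
22 → 4 → 1
31 → 4 → 1
4 → none → 0
45 → none → 0
Sum: 10 + 7 + 9 + 5 + 2 + 0 + 1 + 1 + 1 + 1 + 0 + 0 = 37

37 out-of-order pairs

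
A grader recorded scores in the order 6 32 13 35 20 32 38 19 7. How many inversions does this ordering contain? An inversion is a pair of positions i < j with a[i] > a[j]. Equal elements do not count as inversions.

16 inversions

For each element, count later entries that are smaller:
6 → none → 0
32 → 13, 20, 19, 7 → 4
13 → 7 → 1
35 → 20, 32, 19, 7 → 4
20 → 19, 7 → 2
32 → 19, 7 → 2
38 → 19, 7 → 2
19 → 7 → 1
7 → none → 0
Sum: 0 + 4 + 1 + 4 + 2 + 2 + 2 + 1 + 0 = 16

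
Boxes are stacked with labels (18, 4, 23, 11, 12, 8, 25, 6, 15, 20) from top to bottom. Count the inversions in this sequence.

Element-by-element contributions:
18: 6
4: 0
23: 6
11: 2
12: 2
8: 1
25: 3
6: 0
15: 0
20: 0
Sum: 6 + 0 + 6 + 2 + 2 + 1 + 3 + 0 + 0 + 0 = 20

20 out-of-order pairs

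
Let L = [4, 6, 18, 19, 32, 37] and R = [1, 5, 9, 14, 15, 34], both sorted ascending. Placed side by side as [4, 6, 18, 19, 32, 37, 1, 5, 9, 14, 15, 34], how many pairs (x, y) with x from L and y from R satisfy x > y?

24 split inversions

Take each right-half value and tally the left-half values above it:
r = 1: 4, 6, 18, 19, 32, 37 → 6
r = 5: 6, 18, 19, 32, 37 → 5
r = 9: 18, 19, 32, 37 → 4
r = 14: 18, 19, 32, 37 → 4
r = 15: 18, 19, 32, 37 → 4
r = 34: 37 → 1
Cross-inversions: 6 + 5 + 4 + 4 + 4 + 1 = 24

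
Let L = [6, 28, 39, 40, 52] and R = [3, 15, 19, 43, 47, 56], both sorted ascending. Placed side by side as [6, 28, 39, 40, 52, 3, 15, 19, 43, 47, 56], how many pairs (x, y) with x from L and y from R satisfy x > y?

There are 15 split inversions.

Count, for every r in R, how many entries of L exceed r:
r = 3: 6, 28, 39, 40, 52 → 5
r = 15: 28, 39, 40, 52 → 4
r = 19: 28, 39, 40, 52 → 4
r = 43: 52 → 1
r = 47: 52 → 1
r = 56: none → 0
Cross-inversions: 5 + 4 + 4 + 1 + 1 + 0 = 15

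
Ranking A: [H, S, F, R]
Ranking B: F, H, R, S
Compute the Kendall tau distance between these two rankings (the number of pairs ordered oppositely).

Assign each item its position (1..4) in the first ordering, then rewrite the second ordering as that position sequence:
positions: H→1, S→2, F→3, R→4
second ordering as positions: [3, 1, 4, 2]
Discordant pairs = inversions in this position sequence.
3: 1, 2 → 2
1: 0
4: 2 → 1
2: 0
Total: 2 + 0 + 1 + 0 = 3

3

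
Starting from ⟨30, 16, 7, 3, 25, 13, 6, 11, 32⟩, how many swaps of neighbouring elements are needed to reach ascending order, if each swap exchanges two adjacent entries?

The minimum number of adjacent swaps to sort an array equals its inversion count, since every such swap removes exactly one inversion.
Count inversions — for each element, later elements that are smaller:
30: 16, 7, 3, 25, 13, 6, 11 → 7
16: 7, 3, 13, 6, 11 → 5
7: 3, 6 → 2
3: none → 0
25: 13, 6, 11 → 3
13: 6, 11 → 2
6: none → 0
11: none → 0
32: none → 0
Total inversions: 7 + 5 + 2 + 0 + 3 + 2 + 0 + 0 + 0 = 19

19 adjacent swaps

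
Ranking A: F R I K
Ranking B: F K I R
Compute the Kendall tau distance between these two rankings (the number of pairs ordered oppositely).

Assign each item its position (1..4) in the first ordering, then rewrite the second ordering as that position sequence:
positions: F→1, R→2, I→3, K→4
second ordering as positions: [1, 4, 3, 2]
Discordant pairs = inversions in this position sequence.
1: 0
4: 3, 2 → 2
3: 2 → 1
2: 0
Total: 0 + 2 + 1 + 0 = 3

3 discordant pairs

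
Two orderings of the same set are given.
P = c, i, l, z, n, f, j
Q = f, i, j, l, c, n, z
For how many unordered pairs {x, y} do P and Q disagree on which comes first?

Assign each item its position (1..7) in the first ordering, then rewrite the second ordering as that position sequence:
positions: c→1, i→2, l→3, z→4, n→5, f→6, j→7
second ordering as positions: [6, 2, 7, 3, 1, 5, 4]
Discordant pairs = inversions in this position sequence.
6: 2, 3, 1, 5, 4 → 5
2: 1 → 1
7: 3, 1, 5, 4 → 4
3: 1 → 1
1: 0
5: 4 → 1
4: 0
Total: 5 + 1 + 4 + 1 + 0 + 1 + 0 = 12

12 disagreeing pairs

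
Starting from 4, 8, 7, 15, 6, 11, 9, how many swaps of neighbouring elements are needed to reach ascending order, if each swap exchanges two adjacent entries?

7

The minimum number of adjacent swaps to sort an array equals its inversion count, since every such swap removes exactly one inversion.
Count inversions — for each element, later elements that are smaller:
4: none → 0
8: 7, 6 → 2
7: 6 → 1
15: 6, 11, 9 → 3
6: none → 0
11: 9 → 1
9: none → 0
Total inversions: 0 + 2 + 1 + 3 + 0 + 1 + 0 = 7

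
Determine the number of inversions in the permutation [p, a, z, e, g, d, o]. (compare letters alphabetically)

11

Out-of-order index pairs (1-indexed):
(1,2): p > a
(1,4): p > e
(1,5): p > g
(1,6): p > d
(1,7): p > o
(3,4): z > e
(3,5): z > g
(3,6): z > d
(3,7): z > o
(4,6): e > d
(5,6): g > d
That's 11 pairs.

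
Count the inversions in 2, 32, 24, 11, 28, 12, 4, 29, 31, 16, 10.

27

Sweep left to right; for each value list the smaller values that follow it:
2: 0
32: 9
24: 5
11: 2
28: 4
12: 2
4: 0
29: 2
31: 2
16: 1
10: 0
Sum: 0 + 9 + 5 + 2 + 4 + 2 + 0 + 2 + 2 + 1 + 0 = 27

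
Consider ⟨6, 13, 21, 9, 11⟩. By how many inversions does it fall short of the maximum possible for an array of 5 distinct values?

6 inversions short

Maximum inversions for 5 distinct elements is C(5, 2) = 5·4/2 = 10.
Current inversions — for each element, count later smaller elements:
6: 0
13: 2
21: 2
9: 0
11: 0
Current total: 0 + 2 + 2 + 0 + 0 = 4
Shortfall: 10 − 4 = 6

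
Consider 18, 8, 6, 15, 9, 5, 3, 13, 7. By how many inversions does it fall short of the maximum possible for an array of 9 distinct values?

Maximum inversions for 9 distinct elements is C(9, 2) = 9·8/2 = 36.
Current inversions — for each element, count later smaller elements:
18: 8
8: 4
6: 2
15: 5
9: 3
5: 1
3: 0
13: 1
7: 0
Current total: 8 + 4 + 2 + 5 + 3 + 1 + 0 + 1 + 0 = 24
Shortfall: 36 − 24 = 12

12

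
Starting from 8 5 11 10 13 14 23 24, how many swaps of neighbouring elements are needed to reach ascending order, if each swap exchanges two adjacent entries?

2

Each adjacent swap fixes exactly one inversion, so the minimum swap count equals the number of inversions.
Count inversions — for each element, later elements that are smaller:
8: 5 → 1
5: none → 0
11: 10 → 1
10: none → 0
13: none → 0
14: none → 0
23: none → 0
24: none → 0
Total inversions: 1 + 0 + 1 + 0 + 0 + 0 + 0 + 0 = 2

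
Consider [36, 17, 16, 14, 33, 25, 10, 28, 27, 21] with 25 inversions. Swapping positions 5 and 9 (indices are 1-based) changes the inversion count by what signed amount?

-3

Positions 5 and 9 hold 33 and 27; after swapping, the array is [36, 17, 16, 14, 27, 25, 10, 28, 33, 21].
Count, for each position, how many later elements it exceeds:
36: 9
17: 3
16: 2
14: 1
27: 3
25: 2
10: 0
28: 1
33: 1
21: 0
Sum: 9 + 3 + 2 + 1 + 3 + 2 + 0 + 1 + 1 + 0 = 22
Change: 22 − 25 = -3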